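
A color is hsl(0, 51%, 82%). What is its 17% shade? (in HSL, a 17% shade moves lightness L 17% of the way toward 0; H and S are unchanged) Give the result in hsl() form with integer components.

hsl(0, 51%, 68%)

L moves 17% from 82 toward 0: 82 − 13.94 = 68.06 → 68.
H and S are unchanged.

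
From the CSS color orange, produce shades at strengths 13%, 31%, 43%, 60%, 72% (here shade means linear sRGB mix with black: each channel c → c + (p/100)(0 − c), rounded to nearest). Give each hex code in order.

CSS orange is rgb(255, 165, 0).
13%: (255 − 33.15 = 221.85→222, 165 − 21.45 = 143.55→144, 0→0) → #de9000
31%: (255 − 79.05 = 175.95→176, 165 − 51.15 = 113.85→114, 0→0) → #b07200
43%: (255 − 109.65 = 145.35→145, 165 − 70.95 = 94.05→94, 0→0) → #915e00
60%: (255 − 153 = 102→102, 165 − 99 = 66→66, 0→0) → #664200
72%: (255 − 183.6 = 71.4→71, 165 − 118.8 = 46.2→46, 0→0) → #472e00

#de9000, #b07200, #915e00, #664200, #472e00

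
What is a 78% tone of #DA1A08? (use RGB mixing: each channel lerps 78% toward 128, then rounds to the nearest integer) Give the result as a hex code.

#DA1A08 is rgb(218, 26, 8).
A 78% tone moves each channel 78% toward 128:
  R: 218 + 0.78×(128−218) = 218 − 70.2 = 147.8 → 148
  G: 26 + 0.78×(128−26) = 26 + 79.56 = 105.56 → 106
  B: 8 + 93.6 = 101.6 → 102
rgb(148, 106, 102) = #946A66.

#946A66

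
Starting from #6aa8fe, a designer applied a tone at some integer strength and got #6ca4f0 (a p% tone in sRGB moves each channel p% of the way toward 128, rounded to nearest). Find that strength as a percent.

#6aa8fe is rgb(106, 168, 254); #6ca4f0 is rgb(108, 164, 240).
On the B channel (widest range): 240 ≈ 254 + (p/100)(128 − 254), so p ≈ 100×(240 − 254)/(128 − 254) = -1400/-126 = 11.11.
p = 11 reproduces all three channels after rounding.

11%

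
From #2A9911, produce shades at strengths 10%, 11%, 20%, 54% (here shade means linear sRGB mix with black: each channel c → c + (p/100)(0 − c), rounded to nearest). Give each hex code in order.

#268A0F, #25880F, #227A0E, #134608

#2A9911 is rgb(42, 153, 17).
10%: (42 − 4.2 = 37.8→38, 153 − 15.3 = 137.7→138, 17 − 1.7 = 15.3→15) → #268A0F
11%: (42 − 4.62 = 37.38→37, 153 − 16.83 = 136.17→136, 17 − 1.87 = 15.13→15) → #25880F
20%: (42 − 8.4 = 33.6→34, 153 − 30.6 = 122.4→122, 17 − 3.4 = 13.6→14) → #227A0E
54%: (42 − 22.68 = 19.32→19, 153 − 82.62 = 70.38→70, 17 − 9.18 = 7.82→8) → #134608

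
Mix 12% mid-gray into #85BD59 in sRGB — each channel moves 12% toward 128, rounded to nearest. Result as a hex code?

#85BD59 is rgb(133, 189, 89).
A 12% tone moves each channel 12% toward 128:
  R: 133 − 0.6 = 132.4 → 132
  G: 189 + 0.12×(128−189) = 189 − 7.32 = 181.68 → 182
  B: 89 + 0.12×(128−89) = 89 + 4.68 = 93.68 → 94
rgb(132, 182, 94) = #84B65E.

#84B65E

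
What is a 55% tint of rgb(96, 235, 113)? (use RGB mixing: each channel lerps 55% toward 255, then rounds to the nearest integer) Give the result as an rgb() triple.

rgb(183, 246, 191)

A 55% tint moves each channel 55% toward 255:
  R: 96 + 87.45 = 183.45 → 183
  G: 235 + 0.55×(255−235) = 235 + 11 = 246 → 246
  B: 113 + 0.55×(255−113) = 113 + 78.1 = 191.1 → 191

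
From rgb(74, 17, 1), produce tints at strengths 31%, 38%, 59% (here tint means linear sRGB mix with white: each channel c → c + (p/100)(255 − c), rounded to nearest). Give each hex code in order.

31%: (74 + 56.11 = 130.11→130, 17 + 73.78 = 90.78→91, 1 + 78.74 = 79.74→80) → #825B50
38%: (74 + 68.78 = 142.78→143, 17 + 90.44 = 107.44→107, 1 + 96.52 = 97.52→98) → #8F6B62
59%: (74 + 106.79 = 180.79→181, 17 + 140.42 = 157.42→157, 1 + 149.86 = 150.86→151) → #B59D97

#825B50, #8F6B62, #B59D97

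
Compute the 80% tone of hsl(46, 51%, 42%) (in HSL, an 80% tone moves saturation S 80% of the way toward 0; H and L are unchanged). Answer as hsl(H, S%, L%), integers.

S moves 80% from 51 toward 0: 51 − 40.8 = 10.2 → 10.
H and L are unchanged.

hsl(46, 10%, 42%)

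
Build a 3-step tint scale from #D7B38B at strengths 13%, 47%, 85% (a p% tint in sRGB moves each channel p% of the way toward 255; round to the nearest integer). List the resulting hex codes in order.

#DCBD9A, #EAD7C2, #F9F4EE

#D7B38B is rgb(215, 179, 139).
13%: (215 + 5.2 = 220.2→220, 179 + 9.88 = 188.88→189, 139 + 15.08 = 154.08→154) → #DCBD9A
47%: (215 + 18.8 = 233.8→234, 179 + 35.72 = 214.72→215, 139 + 54.52 = 193.52→194) → #EAD7C2
85%: (215 + 34 = 249→249, 179 + 64.6 = 243.6→244, 139 + 98.6 = 237.6→238) → #F9F4EE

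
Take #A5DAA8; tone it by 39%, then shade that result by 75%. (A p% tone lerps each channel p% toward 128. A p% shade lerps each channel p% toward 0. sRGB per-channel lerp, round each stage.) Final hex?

#A5DAA8 is rgb(165, 218, 168).
A 39% tone moves each channel 39% toward 128:
  R: 165 + 0.39×(128−165) = 165 − 14.43 = 150.57 → 151
  G: 218 − 35.1 = 182.9 → 183
  B: 168 − 15.6 = 152.4 → 152
After the tone: rgb(151, 183, 152) = #97B798.
Lerp each channel 75% toward 0:
  R: 151 − 113.25 = 37.75 → 38
  G: 183 − 137.25 = 45.75 → 46
  B: 152 − 114 = 38 → 38
rgb(38, 46, 38) = #262E26.

#262E26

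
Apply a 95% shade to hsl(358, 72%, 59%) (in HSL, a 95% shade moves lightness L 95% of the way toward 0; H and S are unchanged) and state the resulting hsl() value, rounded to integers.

L moves 95% from 59 toward 0: 59 − 56.05 = 2.95 → 3.
H and S are unchanged.

hsl(358, 72%, 3%)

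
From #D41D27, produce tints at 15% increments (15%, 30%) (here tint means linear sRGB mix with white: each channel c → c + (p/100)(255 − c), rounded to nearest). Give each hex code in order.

#DA3F47, #E16168

#D41D27 is rgb(212, 29, 39).
15%: (212 + 6.45 = 218.45→218, 29 + 33.9 = 62.9→63, 39 + 32.4 = 71.4→71) → #DA3F47
30%: (212 + 12.9 = 224.9→225, 29 + 67.8 = 96.8→97, 39 + 64.8 = 103.8→104) → #E16168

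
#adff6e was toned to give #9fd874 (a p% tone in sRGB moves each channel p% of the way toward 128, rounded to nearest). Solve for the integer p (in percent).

31%

#adff6e is rgb(173, 255, 110); #9fd874 is rgb(159, 216, 116).
On the G channel (widest range): 216 ≈ 255 + (p/100)(128 − 255), so p ≈ 100×(216 − 255)/(128 − 255) = -3900/-127 = 30.71.
p = 31 reproduces all three channels after rounding.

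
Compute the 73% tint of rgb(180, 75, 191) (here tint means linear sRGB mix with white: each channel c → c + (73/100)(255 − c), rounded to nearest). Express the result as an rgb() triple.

rgb(235, 206, 238)

Lerp each channel 73% toward 255:
  R: 180 + 54.75 = 234.75 → 235
  G: 75 + 131.4 = 206.4 → 206
  B: 191 + 46.72 = 237.72 → 238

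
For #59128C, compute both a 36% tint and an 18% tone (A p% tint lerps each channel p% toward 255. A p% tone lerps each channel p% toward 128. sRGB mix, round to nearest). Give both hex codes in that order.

#59128C is rgb(89, 18, 140).
36% tint:
  R: 89 + 59.76 = 148.76 → 149
  G: 18 + 0.36×(255−18) = 18 + 85.32 = 103.32 → 103
  B: 140 + 0.36×(255−140) = 140 + 41.4 = 181.4 → 181
  → #9567B5
18% tone:
  R: 89 + 0.18×(128−89) = 89 + 7.02 = 96.02 → 96
  G: 18 + 19.8 = 37.8 → 38
  B: 140 + 0.18×(128−140) = 140 − 2.16 = 137.84 → 138
  → #60268A

#9567B5, #60268A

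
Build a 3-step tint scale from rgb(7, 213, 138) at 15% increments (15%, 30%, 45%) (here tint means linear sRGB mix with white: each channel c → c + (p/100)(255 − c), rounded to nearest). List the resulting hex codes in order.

#2CDB9C, #51E2AD, #77E8BF

15%: (7 + 37.2 = 44.2→44, 213 + 6.3 = 219.3→219, 138 + 17.55 = 155.55→156) → #2CDB9C
30%: (7 + 74.4 = 81.4→81, 213 + 12.6 = 225.6→226, 138 + 35.1 = 173.1→173) → #51E2AD
45%: (7 + 111.6 = 118.6→119, 213 + 18.9 = 231.9→232, 138 + 52.65 = 190.65→191) → #77E8BF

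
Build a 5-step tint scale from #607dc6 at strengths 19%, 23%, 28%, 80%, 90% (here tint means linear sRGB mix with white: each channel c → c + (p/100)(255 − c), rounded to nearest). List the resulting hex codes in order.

#607dc6 is rgb(96, 125, 198).
19%: (96 + 30.21 = 126.21→126, 125 + 24.7 = 149.7→150, 198 + 10.83 = 208.83→209) → #7e96d1
23%: (96 + 36.57 = 132.57→133, 125 + 29.9 = 154.9→155, 198 + 13.11 = 211.11→211) → #859bd3
28%: (96 + 44.52 = 140.52→141, 125 + 36.4 = 161.4→161, 198 + 15.96 = 213.96→214) → #8da1d6
80%: (96 + 127.2 = 223.2→223, 125 + 104 = 229→229, 198 + 45.6 = 243.6→244) → #dfe5f4
90%: (96 + 143.1 = 239.1→239, 125 + 117 = 242→242, 198 + 51.3 = 249.3→249) → #eff2f9

#7e96d1, #859bd3, #8da1d6, #dfe5f4, #eff2f9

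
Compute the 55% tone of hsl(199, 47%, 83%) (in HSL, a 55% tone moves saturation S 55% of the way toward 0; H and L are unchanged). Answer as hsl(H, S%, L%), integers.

S moves 55% from 47 toward 0: 47 − 25.85 = 21.15 → 21.
H and L are unchanged.

hsl(199, 21%, 83%)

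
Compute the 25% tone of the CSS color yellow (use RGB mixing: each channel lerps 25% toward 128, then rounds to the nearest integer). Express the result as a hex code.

CSS yellow is rgb(255, 255, 0).
Per channel, c → c + 0.25(128 − c):
  R: 255 + 0.25×(128−255) = 255 − 31.75 = 223.25 → 223
  G: 255 + 0.25×(128−255) = 255 − 31.75 = 223.25 → 223
  B: 0 + 0.25×(128−0) = 0 + 32 = 32 → 32
rgb(223, 223, 32) = #DFDF20.

#DFDF20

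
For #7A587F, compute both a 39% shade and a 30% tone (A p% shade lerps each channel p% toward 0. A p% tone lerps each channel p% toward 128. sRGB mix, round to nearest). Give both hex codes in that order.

#7A587F is rgb(122, 88, 127).
39% shade:
  R: 122 + 0.39×(0−122) = 122 − 47.58 = 74.42 → 74
  G: 88 + 0.39×(0−88) = 88 − 34.32 = 53.68 → 54
  B: 127 + 0.39×(0−127) = 127 − 49.53 = 77.47 → 77
  → #4A364D
30% tone:
  R: 122 + 0.3×(128−122) = 122 + 1.8 = 123.8 → 124
  G: 88 + 0.3×(128−88) = 88 + 12 = 100 → 100
  B: 127 + 0.3×(128−127) = 127 + 0.3 = 127.3 → 127
  → #7C647F

#4A364D, #7C647F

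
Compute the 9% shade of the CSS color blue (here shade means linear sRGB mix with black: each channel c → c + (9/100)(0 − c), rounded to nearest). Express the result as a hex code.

#0000e8

CSS blue is rgb(0, 0, 255).
Lerp each channel 9% toward 0:
  R: 0 + 0.09×(0−0) = 0 + 0 = 0 → 0
  G: 0 + 0.09×(0−0) = 0 + 0 = 0 → 0
  B: 255 + 0.09×(0−255) = 255 − 22.95 = 232.05 → 232
rgb(0, 0, 232) = #0000e8.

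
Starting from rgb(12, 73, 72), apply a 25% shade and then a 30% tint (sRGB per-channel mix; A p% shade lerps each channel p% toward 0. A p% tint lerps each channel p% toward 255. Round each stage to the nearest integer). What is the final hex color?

Per channel, c → c + 0.25(0 − c):
  R: 12 − 3 = 9 → 9
  G: 73 + 0.25×(0−73) = 73 − 18.25 = 54.75 → 55
  B: 72 + 0.25×(0−72) = 72 − 18 = 54 → 54
After the shade: rgb(9, 55, 54) = #093736.
A 30% tint moves each channel 30% toward 255:
  R: 9 + 0.3×(255−9) = 9 + 73.8 = 82.8 → 83
  G: 55 + 60 = 115 → 115
  B: 54 + 0.3×(255−54) = 54 + 60.3 = 114.3 → 114
rgb(83, 115, 114) = #537372.

#537372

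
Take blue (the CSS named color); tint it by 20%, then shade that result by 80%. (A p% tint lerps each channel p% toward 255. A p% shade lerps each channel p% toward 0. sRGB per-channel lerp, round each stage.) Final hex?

#0A0A33

CSS blue is rgb(0, 0, 255).
Per channel, c → c + 0.2(255 − c):
  R: 0 + 51 = 51 → 51
  G: 0 + 0.2×(255−0) = 0 + 51 = 51 → 51
  B: 255 + 0.2×(255−255) = 255 + 0 = 255 → 255
After the tint: rgb(51, 51, 255) = #3333FF.
Lerp each channel 80% toward 0:
  R: 51 + 0.8×(0−51) = 51 − 40.8 = 10.2 → 10
  G: 51 + 0.8×(0−51) = 51 − 40.8 = 10.2 → 10
  B: 255 + 0.8×(0−255) = 255 − 204 = 51 → 51
rgb(10, 10, 51) = #0A0A33.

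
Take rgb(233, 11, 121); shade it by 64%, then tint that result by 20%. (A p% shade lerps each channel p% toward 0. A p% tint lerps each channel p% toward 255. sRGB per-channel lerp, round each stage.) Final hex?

#763656

Per channel, c → c + 0.64(0 − c):
  R: 233 + 0.64×(0−233) = 233 − 149.12 = 83.88 → 84
  G: 11 − 7.04 = 3.96 → 4
  B: 121 + 0.64×(0−121) = 121 − 77.44 = 43.56 → 44
After the shade: rgb(84, 4, 44) = #54042c.
A 20% tint moves each channel 20% toward 255:
  R: 84 + 0.2×(255−84) = 84 + 34.2 = 118.2 → 118
  G: 4 + 50.2 = 54.2 → 54
  B: 44 + 0.2×(255−44) = 44 + 42.2 = 86.2 → 86
rgb(118, 54, 86) = #763656.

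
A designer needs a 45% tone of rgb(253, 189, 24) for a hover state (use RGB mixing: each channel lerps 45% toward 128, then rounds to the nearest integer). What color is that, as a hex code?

#C5A247

Per channel, c → c + 0.45(128 − c):
  R: 253 + 0.45×(128−253) = 253 − 56.25 = 196.75 → 197
  G: 189 + 0.45×(128−189) = 189 − 27.45 = 161.55 → 162
  B: 24 + 0.45×(128−24) = 24 + 46.8 = 70.8 → 71
rgb(197, 162, 71) = #C5A247.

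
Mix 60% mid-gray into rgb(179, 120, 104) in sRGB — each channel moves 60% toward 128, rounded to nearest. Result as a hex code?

#947d76

Per channel, c → c + 0.6(128 − c):
  R: 179 + 0.6×(128−179) = 179 − 30.6 = 148.4 → 148
  G: 120 + 4.8 = 124.8 → 125
  B: 104 + 0.6×(128−104) = 104 + 14.4 = 118.4 → 118
rgb(148, 125, 118) = #947d76.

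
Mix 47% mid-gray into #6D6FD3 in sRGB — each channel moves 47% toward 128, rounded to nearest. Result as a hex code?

#6D6FD3 is rgb(109, 111, 211).
Per channel, c → c + 0.47(128 − c):
  R: 109 + 0.47×(128−109) = 109 + 8.93 = 117.93 → 118
  G: 111 + 0.47×(128−111) = 111 + 7.99 = 118.99 → 119
  B: 211 + 0.47×(128−211) = 211 − 39.01 = 171.99 → 172
rgb(118, 119, 172) = #7677AC.

#7677AC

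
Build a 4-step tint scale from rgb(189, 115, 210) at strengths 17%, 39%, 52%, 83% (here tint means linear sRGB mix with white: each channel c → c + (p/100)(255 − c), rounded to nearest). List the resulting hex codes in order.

#c88bda, #d7aae4, #dfbce9, #f4e7f7

17%: (189 + 11.22 = 200.22→200, 115 + 23.8 = 138.8→139, 210 + 7.65 = 217.65→218) → #c88bda
39%: (189 + 25.74 = 214.74→215, 115 + 54.6 = 169.6→170, 210 + 17.55 = 227.55→228) → #d7aae4
52%: (189 + 34.32 = 223.32→223, 115 + 72.8 = 187.8→188, 210 + 23.4 = 233.4→233) → #dfbce9
83%: (189 + 54.78 = 243.78→244, 115 + 116.2 = 231.2→231, 210 + 37.35 = 247.35→247) → #f4e7f7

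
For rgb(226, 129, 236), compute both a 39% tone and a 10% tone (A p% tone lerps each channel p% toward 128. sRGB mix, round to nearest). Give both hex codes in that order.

39% tone:
  R: 226 + 0.39×(128−226) = 226 − 38.22 = 187.78 → 188
  G: 129 + 0.39×(128−129) = 129 − 0.39 = 128.61 → 129
  B: 236 + 0.39×(128−236) = 236 − 42.12 = 193.88 → 194
  → #BC81C2
10% tone:
  R: 226 + 0.1×(128−226) = 226 − 9.8 = 216.2 → 216
  G: 129 + 0.1×(128−129) = 129 − 0.1 = 128.9 → 129
  B: 236 + 0.1×(128−236) = 236 − 10.8 = 225.2 → 225
  → #D881E1

#BC81C2, #D881E1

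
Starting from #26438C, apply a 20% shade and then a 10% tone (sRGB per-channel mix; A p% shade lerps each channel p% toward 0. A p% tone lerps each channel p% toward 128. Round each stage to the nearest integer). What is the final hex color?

#26438C is rgb(38, 67, 140).
Per channel, c → c + 0.2(0 − c):
  R: 38 + 0.2×(0−38) = 38 − 7.6 = 30.4 → 30
  G: 67 − 13.4 = 53.6 → 54
  B: 140 − 28 = 112 → 112
After the shade: rgb(30, 54, 112) = #1E3670.
Per channel, c → c + 0.1(128 − c):
  R: 30 + 9.8 = 39.8 → 40
  G: 54 + 0.1×(128−54) = 54 + 7.4 = 61.4 → 61
  B: 112 + 1.6 = 113.6 → 114
rgb(40, 61, 114) = #283D72.

#283D72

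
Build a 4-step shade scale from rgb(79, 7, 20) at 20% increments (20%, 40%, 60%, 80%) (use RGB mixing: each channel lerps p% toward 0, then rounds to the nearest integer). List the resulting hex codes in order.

#3f0610, #2f040c, #200308, #100104

20%: (79 − 15.8 = 63.2→63, 7 − 1.4 = 5.6→6, 20 − 4 = 16→16) → #3f0610
40%: (79 − 31.6 = 47.4→47, 7 − 2.8 = 4.2→4, 20 − 8 = 12→12) → #2f040c
60%: (79 − 47.4 = 31.6→32, 7 − 4.2 = 2.8→3, 20 − 12 = 8→8) → #200308
80%: (79 − 63.2 = 15.8→16, 7 − 5.6 = 1.4→1, 20 − 16 = 4→4) → #100104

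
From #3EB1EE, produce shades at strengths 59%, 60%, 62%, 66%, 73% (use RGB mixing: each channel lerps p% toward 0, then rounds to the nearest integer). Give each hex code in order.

#194962, #19475F, #18435A, #153C51, #113040

#3EB1EE is rgb(62, 177, 238).
59%: (62 − 36.58 = 25.42→25, 177 − 104.43 = 72.57→73, 238 − 140.42 = 97.58→98) → #194962
60%: (62 − 37.2 = 24.8→25, 177 − 106.2 = 70.8→71, 238 − 142.8 = 95.2→95) → #19475F
62%: (62 − 38.44 = 23.56→24, 177 − 109.74 = 67.26→67, 238 − 147.56 = 90.44→90) → #18435A
66%: (62 − 40.92 = 21.08→21, 177 − 116.82 = 60.18→60, 238 − 157.08 = 80.92→81) → #153C51
73%: (62 − 45.26 = 16.74→17, 177 − 129.21 = 47.79→48, 238 − 173.74 = 64.26→64) → #113040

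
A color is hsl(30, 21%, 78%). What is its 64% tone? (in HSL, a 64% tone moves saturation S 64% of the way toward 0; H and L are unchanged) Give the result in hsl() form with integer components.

S moves 64% from 21 toward 0: 21 − 13.44 = 7.56 → 8.
H and L are unchanged.

hsl(30, 8%, 78%)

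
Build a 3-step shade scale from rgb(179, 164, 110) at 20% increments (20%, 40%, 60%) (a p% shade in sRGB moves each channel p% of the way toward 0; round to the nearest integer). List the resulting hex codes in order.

#8F8358, #6B6242, #48422C

20%: (179 − 35.8 = 143.2→143, 164 − 32.8 = 131.2→131, 110 − 22 = 88→88) → #8F8358
40%: (179 − 71.6 = 107.4→107, 164 − 65.6 = 98.4→98, 110 − 44 = 66→66) → #6B6242
60%: (179 − 107.4 = 71.6→72, 164 − 98.4 = 65.6→66, 110 − 66 = 44→44) → #48422C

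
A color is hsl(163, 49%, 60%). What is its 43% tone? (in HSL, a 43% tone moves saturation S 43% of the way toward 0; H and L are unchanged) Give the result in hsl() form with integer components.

S moves 43% from 49 toward 0: 49 − 21.07 = 27.93 → 28.
H and L are unchanged.

hsl(163, 28%, 60%)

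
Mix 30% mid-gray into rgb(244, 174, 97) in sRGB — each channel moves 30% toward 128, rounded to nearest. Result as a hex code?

#D1A06A

Per channel, c → c + 0.3(128 − c):
  R: 244 − 34.8 = 209.2 → 209
  G: 174 − 13.8 = 160.2 → 160
  B: 97 + 0.3×(128−97) = 97 + 9.3 = 106.3 → 106
rgb(209, 160, 106) = #D1A06A.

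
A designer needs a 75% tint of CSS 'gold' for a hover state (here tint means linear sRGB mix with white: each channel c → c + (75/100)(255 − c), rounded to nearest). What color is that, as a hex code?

#fff5bf

CSS gold is rgb(255, 215, 0).
A 75% tint moves each channel 75% toward 255:
  R: 255 + 0.75×(255−255) = 255 + 0 = 255 → 255
  G: 215 + 0.75×(255−215) = 215 + 30 = 245 → 245
  B: 0 + 0.75×(255−0) = 0 + 191.25 = 191.25 → 191
rgb(255, 245, 191) = #fff5bf.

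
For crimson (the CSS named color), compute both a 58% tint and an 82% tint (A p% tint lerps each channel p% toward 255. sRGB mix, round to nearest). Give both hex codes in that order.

#f09cad, #f9d5dc

CSS crimson is rgb(220, 20, 60).
58% tint:
  R: 220 + 20.3 = 240.3 → 240
  G: 20 + 136.3 = 156.3 → 156
  B: 60 + 113.1 = 173.1 → 173
  → #f09cad
82% tint:
  R: 220 + 0.82×(255−220) = 220 + 28.7 = 248.7 → 249
  G: 20 + 0.82×(255−20) = 20 + 192.7 = 212.7 → 213
  B: 60 + 0.82×(255−60) = 60 + 159.9 = 219.9 → 220
  → #f9d5dc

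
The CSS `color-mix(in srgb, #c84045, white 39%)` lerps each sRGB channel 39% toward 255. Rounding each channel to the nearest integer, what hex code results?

#c84045 is rgb(200, 64, 69).
Lerp each channel 39% toward 255:
  R: 200 + 21.45 = 221.45 → 221
  G: 64 + 74.49 = 138.49 → 138
  B: 69 + 0.39×(255−69) = 69 + 72.54 = 141.54 → 142
rgb(221, 138, 142) = #dd8a8e.

#dd8a8e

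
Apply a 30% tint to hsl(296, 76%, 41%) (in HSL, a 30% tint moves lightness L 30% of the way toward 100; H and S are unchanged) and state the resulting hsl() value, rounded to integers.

L moves 30% from 41 toward 100: 41 + 17.7 = 58.7 → 59.
H and S are unchanged.

hsl(296, 76%, 59%)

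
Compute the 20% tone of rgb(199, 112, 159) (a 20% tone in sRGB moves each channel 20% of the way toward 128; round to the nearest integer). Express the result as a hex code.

#B97399

A 20% tone moves each channel 20% toward 128:
  R: 199 + 0.2×(128−199) = 199 − 14.2 = 184.8 → 185
  G: 112 + 0.2×(128−112) = 112 + 3.2 = 115.2 → 115
  B: 159 − 6.2 = 152.8 → 153
rgb(185, 115, 153) = #B97399.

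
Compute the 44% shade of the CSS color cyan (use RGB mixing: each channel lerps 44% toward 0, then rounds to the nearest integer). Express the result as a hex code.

CSS cyan is rgb(0, 255, 255).
Lerp each channel 44% toward 0:
  R: 0 + 0.44×(0−0) = 0 + 0 = 0 → 0
  G: 255 − 112.2 = 142.8 → 143
  B: 255 + 0.44×(0−255) = 255 − 112.2 = 142.8 → 143
rgb(0, 143, 143) = #008F8F.

#008F8F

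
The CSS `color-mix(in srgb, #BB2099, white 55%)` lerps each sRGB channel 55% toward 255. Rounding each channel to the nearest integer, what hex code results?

#E09BD1

#BB2099 is rgb(187, 32, 153).
A 55% tint moves each channel 55% toward 255:
  R: 187 + 37.4 = 224.4 → 224
  G: 32 + 0.55×(255−32) = 32 + 122.65 = 154.65 → 155
  B: 153 + 0.55×(255−153) = 153 + 56.1 = 209.1 → 209
rgb(224, 155, 209) = #E09BD1.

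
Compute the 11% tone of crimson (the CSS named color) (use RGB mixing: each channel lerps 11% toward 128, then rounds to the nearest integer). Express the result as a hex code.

CSS crimson is rgb(220, 20, 60).
Per channel, c → c + 0.11(128 − c):
  R: 220 − 10.12 = 209.88 → 210
  G: 20 + 0.11×(128−20) = 20 + 11.88 = 31.88 → 32
  B: 60 + 0.11×(128−60) = 60 + 7.48 = 67.48 → 67
rgb(210, 32, 67) = #D22043.

#D22043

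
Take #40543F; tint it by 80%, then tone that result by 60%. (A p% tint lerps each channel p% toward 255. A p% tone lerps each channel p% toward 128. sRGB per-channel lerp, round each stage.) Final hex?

#40543F is rgb(64, 84, 63).
Per channel, c → c + 0.8(255 − c):
  R: 64 + 0.8×(255−64) = 64 + 152.8 = 216.8 → 217
  G: 84 + 0.8×(255−84) = 84 + 136.8 = 220.8 → 221
  B: 63 + 0.8×(255−63) = 63 + 153.6 = 216.6 → 217
After the tint: rgb(217, 221, 217) = #D9DDD9.
A 60% tone moves each channel 60% toward 128:
  R: 217 + 0.6×(128−217) = 217 − 53.4 = 163.6 → 164
  G: 221 + 0.6×(128−221) = 221 − 55.8 = 165.2 → 165
  B: 217 − 53.4 = 163.6 → 164
rgb(164, 165, 164) = #A4A5A4.

#A4A5A4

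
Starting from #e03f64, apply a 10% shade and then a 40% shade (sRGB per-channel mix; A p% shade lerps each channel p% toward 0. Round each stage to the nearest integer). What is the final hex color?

#792236

#e03f64 is rgb(224, 63, 100).
Lerp each channel 10% toward 0:
  R: 224 − 22.4 = 201.6 → 202
  G: 63 + 0.1×(0−63) = 63 − 6.3 = 56.7 → 57
  B: 100 + 0.1×(0−100) = 100 − 10 = 90 → 90
After the shade: rgb(202, 57, 90) = #ca395a.
Lerp each channel 40% toward 0:
  R: 202 + 0.4×(0−202) = 202 − 80.8 = 121.2 → 121
  G: 57 − 22.8 = 34.2 → 34
  B: 90 − 36 = 54 → 54
rgb(121, 34, 54) = #792236.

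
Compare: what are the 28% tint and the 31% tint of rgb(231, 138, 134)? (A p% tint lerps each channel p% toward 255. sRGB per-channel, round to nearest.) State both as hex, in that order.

28% tint:
  R: 231 + 0.28×(255−231) = 231 + 6.72 = 237.72 → 238
  G: 138 + 32.76 = 170.76 → 171
  B: 134 + 0.28×(255−134) = 134 + 33.88 = 167.88 → 168
  → #EEABA8
31% tint:
  R: 231 + 0.31×(255−231) = 231 + 7.44 = 238.44 → 238
  G: 138 + 0.31×(255−138) = 138 + 36.27 = 174.27 → 174
  B: 134 + 37.51 = 171.51 → 172
  → #EEAEAC

#EEABA8, #EEAEAC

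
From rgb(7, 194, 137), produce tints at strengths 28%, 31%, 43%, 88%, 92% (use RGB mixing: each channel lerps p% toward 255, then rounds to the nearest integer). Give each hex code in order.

#4cd3aa, #54d5ae, #72dcbc, #e1f8f1, #ebfaf6

28%: (7 + 69.44 = 76.44→76, 194 + 17.08 = 211.08→211, 137 + 33.04 = 170.04→170) → #4cd3aa
31%: (7 + 76.88 = 83.88→84, 194 + 18.91 = 212.91→213, 137 + 36.58 = 173.58→174) → #54d5ae
43%: (7 + 106.64 = 113.64→114, 194 + 26.23 = 220.23→220, 137 + 50.74 = 187.74→188) → #72dcbc
88%: (7 + 218.24 = 225.24→225, 194 + 53.68 = 247.68→248, 137 + 103.84 = 240.84→241) → #e1f8f1
92%: (7 + 228.16 = 235.16→235, 194 + 56.12 = 250.12→250, 137 + 108.56 = 245.56→246) → #ebfaf6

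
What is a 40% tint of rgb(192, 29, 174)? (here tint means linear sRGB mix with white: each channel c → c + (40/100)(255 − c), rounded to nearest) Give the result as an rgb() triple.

Lerp each channel 40% toward 255:
  R: 192 + 25.2 = 217.2 → 217
  G: 29 + 90.4 = 119.4 → 119
  B: 174 + 32.4 = 206.4 → 206

rgb(217, 119, 206)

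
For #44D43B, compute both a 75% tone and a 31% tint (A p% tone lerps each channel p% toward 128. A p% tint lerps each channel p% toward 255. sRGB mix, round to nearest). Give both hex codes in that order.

#71956F, #7EE178

#44D43B is rgb(68, 212, 59).
75% tone:
  R: 68 + 0.75×(128−68) = 68 + 45 = 113 → 113
  G: 212 − 63 = 149 → 149
  B: 59 + 51.75 = 110.75 → 111
  → #71956F
31% tint:
  R: 68 + 57.97 = 125.97 → 126
  G: 212 + 0.31×(255−212) = 212 + 13.33 = 225.33 → 225
  B: 59 + 60.76 = 119.76 → 120
  → #7EE178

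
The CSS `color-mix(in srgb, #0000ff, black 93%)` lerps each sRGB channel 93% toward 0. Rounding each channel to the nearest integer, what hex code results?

#0000ff is rgb(0, 0, 255).
Lerp each channel 93% toward 0:
  R: 0 + 0 = 0 → 0
  G: 0 + 0.93×(0−0) = 0 + 0 = 0 → 0
  B: 255 − 237.15 = 17.85 → 18
rgb(0, 0, 18) = #000012.

#000012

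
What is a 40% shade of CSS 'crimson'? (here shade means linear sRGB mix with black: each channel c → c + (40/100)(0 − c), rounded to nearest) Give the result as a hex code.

#840c24

CSS crimson is rgb(220, 20, 60).
Lerp each channel 40% toward 0:
  R: 220 + 0.4×(0−220) = 220 − 88 = 132 → 132
  G: 20 + 0.4×(0−20) = 20 − 8 = 12 → 12
  B: 60 − 24 = 36 → 36
rgb(132, 12, 36) = #840c24.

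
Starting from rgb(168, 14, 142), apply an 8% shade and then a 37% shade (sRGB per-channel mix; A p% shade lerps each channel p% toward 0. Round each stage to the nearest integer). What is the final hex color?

#620853

Per channel, c → c + 0.08(0 − c):
  R: 168 − 13.44 = 154.56 → 155
  G: 14 + 0.08×(0−14) = 14 − 1.12 = 12.88 → 13
  B: 142 − 11.36 = 130.64 → 131
After the shade: rgb(155, 13, 131) = #9B0D83.
A 37% shade moves each channel 37% toward 0:
  R: 155 + 0.37×(0−155) = 155 − 57.35 = 97.65 → 98
  G: 13 + 0.37×(0−13) = 13 − 4.81 = 8.19 → 8
  B: 131 + 0.37×(0−131) = 131 − 48.47 = 82.53 → 83
rgb(98, 8, 83) = #620853.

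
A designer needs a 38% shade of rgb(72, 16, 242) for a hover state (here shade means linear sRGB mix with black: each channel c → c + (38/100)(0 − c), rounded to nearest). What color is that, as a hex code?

#2d0a96

Per channel, c → c + 0.38(0 − c):
  R: 72 − 27.36 = 44.64 → 45
  G: 16 − 6.08 = 9.92 → 10
  B: 242 + 0.38×(0−242) = 242 − 91.96 = 150.04 → 150
rgb(45, 10, 150) = #2d0a96.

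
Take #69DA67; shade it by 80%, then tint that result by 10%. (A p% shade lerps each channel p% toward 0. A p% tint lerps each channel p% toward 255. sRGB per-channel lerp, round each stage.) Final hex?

#2C412C

#69DA67 is rgb(105, 218, 103).
Per channel, c → c + 0.8(0 − c):
  R: 105 + 0.8×(0−105) = 105 − 84 = 21 → 21
  G: 218 + 0.8×(0−218) = 218 − 174.4 = 43.6 → 44
  B: 103 − 82.4 = 20.6 → 21
After the shade: rgb(21, 44, 21) = #152C15.
Per channel, c → c + 0.1(255 − c):
  R: 21 + 0.1×(255−21) = 21 + 23.4 = 44.4 → 44
  G: 44 + 0.1×(255−44) = 44 + 21.1 = 65.1 → 65
  B: 21 + 0.1×(255−21) = 21 + 23.4 = 44.4 → 44
rgb(44, 65, 44) = #2C412C.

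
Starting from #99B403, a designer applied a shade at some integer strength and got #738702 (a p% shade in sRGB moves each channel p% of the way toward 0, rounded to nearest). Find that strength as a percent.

25%

#99B403 is rgb(153, 180, 3); #738702 is rgb(115, 135, 2).
On the G channel (widest range): 135 ≈ 180 + (p/100)(0 − 180), so p ≈ 100×(135 − 180)/(0 − 180) = -4500/-180 = 25.00.
p = 25 reproduces all three channels after rounding.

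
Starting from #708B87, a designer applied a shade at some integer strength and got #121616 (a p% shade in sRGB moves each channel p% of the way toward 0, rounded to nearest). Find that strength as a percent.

#708B87 is rgb(112, 139, 135); #121616 is rgb(18, 22, 22).
On the G channel (widest range): 22 ≈ 139 + (p/100)(0 − 139), so p ≈ 100×(22 − 139)/(0 − 139) = -11700/-139 = 84.17.
p = 84 reproduces all three channels after rounding.

84%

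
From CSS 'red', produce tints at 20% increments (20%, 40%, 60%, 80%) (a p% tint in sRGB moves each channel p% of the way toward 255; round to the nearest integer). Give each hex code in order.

CSS red is rgb(255, 0, 0).
20%: (255→255, 0 + 51 = 51→51, 0 + 51 = 51→51) → #ff3333
40%: (255→255, 0 + 102 = 102→102, 0 + 102 = 102→102) → #ff6666
60%: (255→255, 0 + 153 = 153→153, 0 + 153 = 153→153) → #ff9999
80%: (255→255, 0 + 204 = 204→204, 0 + 204 = 204→204) → #ffcccc

#ff3333, #ff6666, #ff9999, #ffcccc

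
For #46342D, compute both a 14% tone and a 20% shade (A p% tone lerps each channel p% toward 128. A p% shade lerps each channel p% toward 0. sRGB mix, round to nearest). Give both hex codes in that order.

#4E3F39, #382A24

#46342D is rgb(70, 52, 45).
14% tone:
  R: 70 + 8.12 = 78.12 → 78
  G: 52 + 10.64 = 62.64 → 63
  B: 45 + 0.14×(128−45) = 45 + 11.62 = 56.62 → 57
  → #4E3F39
20% shade:
  R: 70 − 14 = 56 → 56
  G: 52 + 0.2×(0−52) = 52 − 10.4 = 41.6 → 42
  B: 45 + 0.2×(0−45) = 45 − 9 = 36 → 36
  → #382A24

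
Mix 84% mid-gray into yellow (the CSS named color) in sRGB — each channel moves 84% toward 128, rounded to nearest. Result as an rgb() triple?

CSS yellow is rgb(255, 255, 0).
An 84% tone moves each channel 84% toward 128:
  R: 255 + 0.84×(128−255) = 255 − 106.68 = 148.32 → 148
  G: 255 − 106.68 = 148.32 → 148
  B: 0 + 107.52 = 107.52 → 108

rgb(148, 148, 108)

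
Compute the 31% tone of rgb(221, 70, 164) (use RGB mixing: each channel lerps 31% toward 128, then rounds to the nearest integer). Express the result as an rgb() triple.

rgb(192, 88, 153)

Lerp each channel 31% toward 128:
  R: 221 + 0.31×(128−221) = 221 − 28.83 = 192.17 → 192
  G: 70 + 0.31×(128−70) = 70 + 17.98 = 87.98 → 88
  B: 164 + 0.31×(128−164) = 164 − 11.16 = 152.84 → 153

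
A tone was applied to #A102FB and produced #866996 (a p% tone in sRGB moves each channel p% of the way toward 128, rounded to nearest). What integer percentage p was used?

#A102FB is rgb(161, 2, 251); #866996 is rgb(134, 105, 150).
On the G channel (widest range): 105 ≈ 2 + (p/100)(128 − 2), so p ≈ 100×(105 − 2)/(128 − 2) = 10300/126 = 81.75.
p = 82 reproduces all three channels after rounding.

82%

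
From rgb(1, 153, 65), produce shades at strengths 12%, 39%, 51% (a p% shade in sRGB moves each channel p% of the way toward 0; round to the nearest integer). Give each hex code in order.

12%: (1→1, 153 − 18.36 = 134.64→135, 65 − 7.8 = 57.2→57) → #018739
39%: (1→1, 153 − 59.67 = 93.33→93, 65 − 25.35 = 39.65→40) → #015d28
51%: (1 − 0.51 = 0.49→0, 153 − 78.03 = 74.97→75, 65 − 33.15 = 31.85→32) → #004b20

#018739, #015d28, #004b20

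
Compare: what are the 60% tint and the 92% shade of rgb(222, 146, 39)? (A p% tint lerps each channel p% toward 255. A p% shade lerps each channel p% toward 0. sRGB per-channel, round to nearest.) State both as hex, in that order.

#f2d3a9, #120c03

60% tint:
  R: 222 + 19.8 = 241.8 → 242
  G: 146 + 0.6×(255−146) = 146 + 65.4 = 211.4 → 211
  B: 39 + 0.6×(255−39) = 39 + 129.6 = 168.6 → 169
  → #f2d3a9
92% shade:
  R: 222 + 0.92×(0−222) = 222 − 204.24 = 17.76 → 18
  G: 146 + 0.92×(0−146) = 146 − 134.32 = 11.68 → 12
  B: 39 + 0.92×(0−39) = 39 − 35.88 = 3.12 → 3
  → #120c03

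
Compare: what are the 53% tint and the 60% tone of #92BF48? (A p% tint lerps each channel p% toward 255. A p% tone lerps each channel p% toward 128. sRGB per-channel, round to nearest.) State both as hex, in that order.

#CCE1A9, #87996A

#92BF48 is rgb(146, 191, 72).
53% tint:
  R: 146 + 0.53×(255−146) = 146 + 57.77 = 203.77 → 204
  G: 191 + 33.92 = 224.92 → 225
  B: 72 + 96.99 = 168.99 → 169
  → #CCE1A9
60% tone:
  R: 146 + 0.6×(128−146) = 146 − 10.8 = 135.2 → 135
  G: 191 − 37.8 = 153.2 → 153
  B: 72 + 0.6×(128−72) = 72 + 33.6 = 105.6 → 106
  → #87996A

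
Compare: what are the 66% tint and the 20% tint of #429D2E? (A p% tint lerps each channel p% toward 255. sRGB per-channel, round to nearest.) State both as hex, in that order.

#BFDEB8, #68B158

#429D2E is rgb(66, 157, 46).
66% tint:
  R: 66 + 124.74 = 190.74 → 191
  G: 157 + 64.68 = 221.68 → 222
  B: 46 + 137.94 = 183.94 → 184
  → #BFDEB8
20% tint:
  R: 66 + 37.8 = 103.8 → 104
  G: 157 + 19.6 = 176.6 → 177
  B: 46 + 41.8 = 87.8 → 88
  → #68B158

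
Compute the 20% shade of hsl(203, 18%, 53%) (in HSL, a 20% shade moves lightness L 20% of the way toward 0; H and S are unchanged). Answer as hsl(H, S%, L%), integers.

hsl(203, 18%, 42%)

L moves 20% from 53 toward 0: 53 − 10.6 = 42.4 → 42.
H and S are unchanged.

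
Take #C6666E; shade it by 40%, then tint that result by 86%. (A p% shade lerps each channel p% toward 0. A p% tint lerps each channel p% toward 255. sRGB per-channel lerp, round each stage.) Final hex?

#ECE4E5

#C6666E is rgb(198, 102, 110).
Per channel, c → c + 0.4(0 − c):
  R: 198 − 79.2 = 118.8 → 119
  G: 102 + 0.4×(0−102) = 102 − 40.8 = 61.2 → 61
  B: 110 − 44 = 66 → 66
After the shade: rgb(119, 61, 66) = #773D42.
Per channel, c → c + 0.86(255 − c):
  R: 119 + 116.96 = 235.96 → 236
  G: 61 + 166.84 = 227.84 → 228
  B: 66 + 0.86×(255−66) = 66 + 162.54 = 228.54 → 229
rgb(236, 228, 229) = #ECE4E5.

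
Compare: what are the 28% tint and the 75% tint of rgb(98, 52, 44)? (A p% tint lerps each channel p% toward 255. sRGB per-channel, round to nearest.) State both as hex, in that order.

28% tint:
  R: 98 + 0.28×(255−98) = 98 + 43.96 = 141.96 → 142
  G: 52 + 56.84 = 108.84 → 109
  B: 44 + 59.08 = 103.08 → 103
  → #8E6D67
75% tint:
  R: 98 + 0.75×(255−98) = 98 + 117.75 = 215.75 → 216
  G: 52 + 0.75×(255−52) = 52 + 152.25 = 204.25 → 204
  B: 44 + 158.25 = 202.25 → 202
  → #D8CCCA

#8E6D67, #D8CCCA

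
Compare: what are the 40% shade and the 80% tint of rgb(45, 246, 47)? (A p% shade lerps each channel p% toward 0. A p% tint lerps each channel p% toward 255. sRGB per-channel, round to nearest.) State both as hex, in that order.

#1B941C, #D5FDD5

40% shade:
  R: 45 − 18 = 27 → 27
  G: 246 + 0.4×(0−246) = 246 − 98.4 = 147.6 → 148
  B: 47 + 0.4×(0−47) = 47 − 18.8 = 28.2 → 28
  → #1B941C
80% tint:
  R: 45 + 0.8×(255−45) = 45 + 168 = 213 → 213
  G: 246 + 7.2 = 253.2 → 253
  B: 47 + 0.8×(255−47) = 47 + 166.4 = 213.4 → 213
  → #D5FDD5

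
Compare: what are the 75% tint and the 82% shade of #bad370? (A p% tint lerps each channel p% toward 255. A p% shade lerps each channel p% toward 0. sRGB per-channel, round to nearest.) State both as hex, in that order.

#bad370 is rgb(186, 211, 112).
75% tint:
  R: 186 + 51.75 = 237.75 → 238
  G: 211 + 33 = 244 → 244
  B: 112 + 0.75×(255−112) = 112 + 107.25 = 219.25 → 219
  → #eef4db
82% shade:
  R: 186 − 152.52 = 33.48 → 33
  G: 211 + 0.82×(0−211) = 211 − 173.02 = 37.98 → 38
  B: 112 − 91.84 = 20.16 → 20
  → #212614

#eef4db, #212614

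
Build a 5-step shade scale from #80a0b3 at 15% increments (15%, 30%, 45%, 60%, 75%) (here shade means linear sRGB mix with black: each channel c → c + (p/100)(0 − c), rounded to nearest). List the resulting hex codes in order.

#6d8898, #5a707d, #465862, #334048, #20282d

#80a0b3 is rgb(128, 160, 179).
15%: (128 − 19.2 = 108.8→109, 160 − 24 = 136→136, 179 − 26.85 = 152.15→152) → #6d8898
30%: (128 − 38.4 = 89.6→90, 160 − 48 = 112→112, 179 − 53.7 = 125.3→125) → #5a707d
45%: (128 − 57.6 = 70.4→70, 160 − 72 = 88→88, 179 − 80.55 = 98.45→98) → #465862
60%: (128 − 76.8 = 51.2→51, 160 − 96 = 64→64, 179 − 107.4 = 71.6→72) → #334048
75%: (128 − 96 = 32→32, 160 − 120 = 40→40, 179 − 134.25 = 44.75→45) → #20282d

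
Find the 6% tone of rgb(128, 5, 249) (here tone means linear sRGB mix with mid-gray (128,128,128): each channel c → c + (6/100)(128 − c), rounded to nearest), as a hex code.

#800CF2

Lerp each channel 6% toward 128:
  R: 128 + 0.06×(128−128) = 128 + 0 = 128 → 128
  G: 5 + 7.38 = 12.38 → 12
  B: 249 + 0.06×(128−249) = 249 − 7.26 = 241.74 → 242
rgb(128, 12, 242) = #800CF2.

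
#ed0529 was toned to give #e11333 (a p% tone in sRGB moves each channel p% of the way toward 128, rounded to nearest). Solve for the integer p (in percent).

#ed0529 is rgb(237, 5, 41); #e11333 is rgb(225, 19, 51).
On the G channel (widest range): 19 ≈ 5 + (p/100)(128 − 5), so p ≈ 100×(19 − 5)/(128 − 5) = 1400/123 = 11.38.
p = 11 reproduces all three channels after rounding.

11%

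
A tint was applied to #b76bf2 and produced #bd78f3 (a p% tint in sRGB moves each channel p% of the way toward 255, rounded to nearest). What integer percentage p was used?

9%

#b76bf2 is rgb(183, 107, 242); #bd78f3 is rgb(189, 120, 243).
On the G channel (widest range): 120 ≈ 107 + (p/100)(255 − 107), so p ≈ 100×(120 − 107)/(255 − 107) = 1300/148 = 8.78.
p = 9 reproduces all three channels after rounding.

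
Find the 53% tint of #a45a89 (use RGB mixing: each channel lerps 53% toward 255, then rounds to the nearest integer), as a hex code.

#d4b1c8

#a45a89 is rgb(164, 90, 137).
Per channel, c → c + 0.53(255 − c):
  R: 164 + 48.23 = 212.23 → 212
  G: 90 + 87.45 = 177.45 → 177
  B: 137 + 0.53×(255−137) = 137 + 62.54 = 199.54 → 200
rgb(212, 177, 200) = #d4b1c8.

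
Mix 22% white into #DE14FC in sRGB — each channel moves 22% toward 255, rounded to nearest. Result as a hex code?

#DE14FC is rgb(222, 20, 252).
A 22% tint moves each channel 22% toward 255:
  R: 222 + 7.26 = 229.26 → 229
  G: 20 + 0.22×(255−20) = 20 + 51.7 = 71.7 → 72
  B: 252 + 0.22×(255−252) = 252 + 0.66 = 252.66 → 253
rgb(229, 72, 253) = #E548FD.

#E548FD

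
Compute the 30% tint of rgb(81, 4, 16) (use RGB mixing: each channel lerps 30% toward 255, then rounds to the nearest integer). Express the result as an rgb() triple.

Lerp each channel 30% toward 255:
  R: 81 + 52.2 = 133.2 → 133
  G: 4 + 0.3×(255−4) = 4 + 75.3 = 79.3 → 79
  B: 16 + 71.7 = 87.7 → 88

rgb(133, 79, 88)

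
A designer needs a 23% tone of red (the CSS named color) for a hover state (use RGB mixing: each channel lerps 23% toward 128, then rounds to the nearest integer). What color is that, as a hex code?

#E21D1D

CSS red is rgb(255, 0, 0).
Lerp each channel 23% toward 128:
  R: 255 + 0.23×(128−255) = 255 − 29.21 = 225.79 → 226
  G: 0 + 29.44 = 29.44 → 29
  B: 0 + 0.23×(128−0) = 0 + 29.44 = 29.44 → 29
rgb(226, 29, 29) = #E21D1D.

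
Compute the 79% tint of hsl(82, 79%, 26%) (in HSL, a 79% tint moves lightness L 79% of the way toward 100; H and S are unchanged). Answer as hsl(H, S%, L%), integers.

hsl(82, 79%, 84%)

L moves 79% from 26 toward 100: 26 + 58.46 = 84.46 → 84.
H and S are unchanged.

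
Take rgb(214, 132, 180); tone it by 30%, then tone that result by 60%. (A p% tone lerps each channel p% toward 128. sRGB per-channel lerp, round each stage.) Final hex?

#98818E

A 30% tone moves each channel 30% toward 128:
  R: 214 + 0.3×(128−214) = 214 − 25.8 = 188.2 → 188
  G: 132 + 0.3×(128−132) = 132 − 1.2 = 130.8 → 131
  B: 180 + 0.3×(128−180) = 180 − 15.6 = 164.4 → 164
After the tone: rgb(188, 131, 164) = #BC83A4.
Lerp each channel 60% toward 128:
  R: 188 + 0.6×(128−188) = 188 − 36 = 152 → 152
  G: 131 + 0.6×(128−131) = 131 − 1.8 = 129.2 → 129
  B: 164 + 0.6×(128−164) = 164 − 21.6 = 142.4 → 142
rgb(152, 129, 142) = #98818E.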